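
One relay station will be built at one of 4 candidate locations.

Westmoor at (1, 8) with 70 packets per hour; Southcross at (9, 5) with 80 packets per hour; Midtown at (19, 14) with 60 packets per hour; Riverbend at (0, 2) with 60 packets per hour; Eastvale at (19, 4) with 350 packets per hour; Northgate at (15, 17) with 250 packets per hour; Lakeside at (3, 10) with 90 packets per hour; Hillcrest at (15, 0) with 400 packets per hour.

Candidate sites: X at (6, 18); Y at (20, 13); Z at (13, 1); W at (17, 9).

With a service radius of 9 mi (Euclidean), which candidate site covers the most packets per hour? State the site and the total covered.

Coverage radius r = 9 mi; a point is covered iff (Δx)²+(Δy)² ≤ 9² = 81.
  X (6, 18): covers {Lakeside} → 90
  Y (20, 13): covers {Midtown, Northgate} → 310
  Z (13, 1): covers {Southcross, Eastvale, Hillcrest} → 830
  W (17, 9): covers {Southcross, Midtown, Eastvale, Northgate} → 740
Maximum coverage at Z: 830 packets per hour.

Z, covering 830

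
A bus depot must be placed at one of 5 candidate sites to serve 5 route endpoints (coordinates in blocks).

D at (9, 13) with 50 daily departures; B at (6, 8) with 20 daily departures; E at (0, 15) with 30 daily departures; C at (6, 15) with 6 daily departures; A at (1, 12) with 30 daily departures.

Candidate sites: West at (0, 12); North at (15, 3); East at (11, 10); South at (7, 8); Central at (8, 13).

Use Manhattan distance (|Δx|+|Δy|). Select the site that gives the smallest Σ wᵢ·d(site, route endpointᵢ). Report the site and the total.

Total weighted distance at each candidate:
  West (0, 12): total = 874
  North (15, 3): total = 2706
  East (11, 10): total = 1290
  South (7, 8): total = 1138
  Central (8, 13): total = 754
Minimum is at Central with total 754 blocks.

Central, total 754 blocks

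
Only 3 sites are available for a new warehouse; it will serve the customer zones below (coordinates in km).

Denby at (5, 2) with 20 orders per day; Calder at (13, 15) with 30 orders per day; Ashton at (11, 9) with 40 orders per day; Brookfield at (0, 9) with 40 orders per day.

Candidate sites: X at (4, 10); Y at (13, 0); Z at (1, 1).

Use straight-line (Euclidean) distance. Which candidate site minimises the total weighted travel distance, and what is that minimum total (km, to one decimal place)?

X, total 917.9 km

Total weighted distance at each candidate:
  X (4, 10): total = 917.9
  Y (13, 0): total = 1616.2
  Z (1, 1): total = 1470.4
Minimum is at X with total 917.9 km.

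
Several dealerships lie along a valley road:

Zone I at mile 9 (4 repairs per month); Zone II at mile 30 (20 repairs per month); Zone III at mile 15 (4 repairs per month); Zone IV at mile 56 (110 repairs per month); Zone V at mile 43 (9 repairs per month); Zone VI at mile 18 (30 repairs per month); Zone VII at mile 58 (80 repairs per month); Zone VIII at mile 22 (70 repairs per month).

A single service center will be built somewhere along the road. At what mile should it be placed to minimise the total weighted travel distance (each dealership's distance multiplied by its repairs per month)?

For a sum of weighted absolute distances on a line, the optimum is the weighted median (not the mean). Total weight W = 327; half-weight = 163.5.
Sort by position and accumulate weight:
  mile 9 (Zone I, w=4) → cum 4
  mile 15 (Zone III, w=4) → cum 8
  mile 18 (Zone VI, w=30) → cum 38
  mile 22 (Zone VIII, w=70) → cum 108
  mile 30 (Zone II, w=20) → cum 128
  mile 43 (Zone V, w=9) → cum 137
  mile 56 (Zone IV, w=110) → cum 247  ≥ 163.5 → median here
  mile 58 (Zone VII, w=80) → cum 327
Optimal location: mile 56.

x = 56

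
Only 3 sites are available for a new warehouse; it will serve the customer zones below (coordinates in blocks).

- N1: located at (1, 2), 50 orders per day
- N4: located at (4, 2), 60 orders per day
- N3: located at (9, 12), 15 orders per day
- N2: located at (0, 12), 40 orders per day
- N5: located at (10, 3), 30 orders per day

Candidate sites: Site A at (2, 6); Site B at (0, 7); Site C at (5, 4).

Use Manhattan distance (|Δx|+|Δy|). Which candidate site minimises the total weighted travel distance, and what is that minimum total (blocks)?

Total weighted distance at each candidate:
  Site A (2, 6): total = 1455
  Site B (0, 7): total = 1670
  Site C (5, 4): total = 1360
Minimum is at Site C with total 1360 blocks.

Site C, total 1360 blocks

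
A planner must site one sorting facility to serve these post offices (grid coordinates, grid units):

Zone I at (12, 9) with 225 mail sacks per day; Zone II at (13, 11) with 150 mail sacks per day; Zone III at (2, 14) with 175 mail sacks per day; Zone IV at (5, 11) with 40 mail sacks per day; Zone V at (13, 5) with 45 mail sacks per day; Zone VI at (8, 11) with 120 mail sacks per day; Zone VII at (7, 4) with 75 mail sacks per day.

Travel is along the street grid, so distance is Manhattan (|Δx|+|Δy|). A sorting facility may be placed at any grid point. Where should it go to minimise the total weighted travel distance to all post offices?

Manhattan distance separates: Σwᵢ(|x−xᵢ|+|y−yᵢ|) = Σwᵢ|x−xᵢ| + Σwᵢ|y−yᵢ|, so x and y are optimised independently as 1-D weighted medians.
Total weight W = 830; half = 415.
x-coordinate, sorted with cumulative weight:
  x=2 (Zone III, w=175) cum 175
  x=5 (Zone IV, w=40) cum 215
  x=7 (Zone VII, w=75) cum 290
  x=8 (Zone VI, w=120) cum 410
  x=12 (Zone I, w=225) cum 635  ← median
  x=13 (Zone II, w=150) cum 785
  x=13 (Zone V, w=45) cum 830
⇒ x* = 12
y-coordinate, sorted with cumulative weight:
  y=4 (Zone VII, w=75) cum 75
  y=5 (Zone V, w=45) cum 120
  y=9 (Zone I, w=225) cum 345
  y=11 (Zone II, w=150) cum 495  ← median
  y=11 (Zone IV, w=40) cum 535
  y=11 (Zone VI, w=120) cum 655
  y=14 (Zone III, w=175) cum 830
⇒ y* = 11

(12, 11)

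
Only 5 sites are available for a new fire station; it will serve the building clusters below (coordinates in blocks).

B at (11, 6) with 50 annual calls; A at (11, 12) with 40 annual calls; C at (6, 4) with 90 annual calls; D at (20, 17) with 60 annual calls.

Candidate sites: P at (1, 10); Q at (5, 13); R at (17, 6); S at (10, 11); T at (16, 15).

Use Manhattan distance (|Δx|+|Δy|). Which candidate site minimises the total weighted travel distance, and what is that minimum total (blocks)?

Total weighted distance at each candidate:
  P (1, 10): total = 3730
  Q (5, 13): total = 2970
  R (17, 6): total = 2790
  S (10, 11): total = 2330
  T (16, 15): total = 3270
Minimum is at S with total 2330 blocks.

S, total 2330 blocks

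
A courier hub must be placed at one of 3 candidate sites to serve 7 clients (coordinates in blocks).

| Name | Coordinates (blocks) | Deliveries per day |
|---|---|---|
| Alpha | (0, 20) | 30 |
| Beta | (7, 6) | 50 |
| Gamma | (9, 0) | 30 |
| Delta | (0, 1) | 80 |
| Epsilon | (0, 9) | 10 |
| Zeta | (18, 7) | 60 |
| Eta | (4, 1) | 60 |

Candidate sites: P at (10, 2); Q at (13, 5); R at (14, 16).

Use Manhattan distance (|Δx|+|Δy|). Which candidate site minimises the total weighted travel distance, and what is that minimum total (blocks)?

Total weighted distance at each candidate:
  P (10, 2): total = 3530
  Q (13, 5): total = 4190
  R (14, 16): total = 6830
Minimum is at P with total 3530 blocks.

P, total 3530 blocks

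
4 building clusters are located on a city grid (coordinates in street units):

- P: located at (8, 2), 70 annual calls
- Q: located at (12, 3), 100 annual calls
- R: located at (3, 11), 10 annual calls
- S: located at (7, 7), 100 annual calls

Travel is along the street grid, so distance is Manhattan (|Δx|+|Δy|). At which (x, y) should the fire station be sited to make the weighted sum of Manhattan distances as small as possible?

(8, 3)

Manhattan distance separates: Σwᵢ(|x−xᵢ|+|y−yᵢ|) = Σwᵢ|x−xᵢ| + Σwᵢ|y−yᵢ|, so x and y are optimised independently as 1-D weighted medians.
Total weight W = 280; half = 140.
x-coordinate, sorted with cumulative weight:
  x=3 (R, w=10) cum 10
  x=7 (S, w=100) cum 110
  x=8 (P, w=70) cum 180  ← median
  x=12 (Q, w=100) cum 280
⇒ x* = 8
y-coordinate, sorted with cumulative weight:
  y=2 (P, w=70) cum 70
  y=3 (Q, w=100) cum 170  ← median
  y=7 (S, w=100) cum 270
  y=11 (R, w=10) cum 280
⇒ y* = 3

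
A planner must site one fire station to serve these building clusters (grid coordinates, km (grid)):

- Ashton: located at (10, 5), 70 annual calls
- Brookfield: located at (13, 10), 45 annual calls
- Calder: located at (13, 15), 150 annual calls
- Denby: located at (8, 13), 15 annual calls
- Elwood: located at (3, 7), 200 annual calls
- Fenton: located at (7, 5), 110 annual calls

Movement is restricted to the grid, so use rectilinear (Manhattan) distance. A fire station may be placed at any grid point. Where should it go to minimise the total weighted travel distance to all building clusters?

Manhattan distance separates: Σwᵢ(|x−xᵢ|+|y−yᵢ|) = Σwᵢ|x−xᵢ| + Σwᵢ|y−yᵢ|, so x and y are optimised independently as 1-D weighted medians.
Total weight W = 590; half = 295.
x-coordinate, sorted with cumulative weight:
  x=3 (Elwood, w=200) cum 200
  x=7 (Fenton, w=110) cum 310  ← median
  x=8 (Denby, w=15) cum 325
  x=10 (Ashton, w=70) cum 395
  x=13 (Brookfield, w=45) cum 440
  x=13 (Calder, w=150) cum 590
⇒ x* = 7
y-coordinate, sorted with cumulative weight:
  y=5 (Ashton, w=70) cum 70
  y=5 (Fenton, w=110) cum 180
  y=7 (Elwood, w=200) cum 380  ← median
  y=10 (Brookfield, w=45) cum 425
  y=13 (Denby, w=15) cum 440
  y=15 (Calder, w=150) cum 590
⇒ y* = 7

(7, 7)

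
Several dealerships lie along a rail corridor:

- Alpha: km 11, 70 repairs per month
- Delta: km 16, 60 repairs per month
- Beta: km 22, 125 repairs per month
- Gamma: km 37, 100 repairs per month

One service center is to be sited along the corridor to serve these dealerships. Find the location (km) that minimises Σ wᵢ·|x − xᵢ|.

For a sum of weighted absolute distances on a line, the optimum is the weighted median (not the mean). Total weight W = 355; half-weight = 177.5.
Sort by position and accumulate weight:
  km 11 (Alpha, w=70) → cum 70
  km 16 (Delta, w=60) → cum 130
  km 22 (Beta, w=125) → cum 255  ≥ 177.5 → median here
  km 37 (Gamma, w=100) → cum 355
Optimal location: km 22.

x = 22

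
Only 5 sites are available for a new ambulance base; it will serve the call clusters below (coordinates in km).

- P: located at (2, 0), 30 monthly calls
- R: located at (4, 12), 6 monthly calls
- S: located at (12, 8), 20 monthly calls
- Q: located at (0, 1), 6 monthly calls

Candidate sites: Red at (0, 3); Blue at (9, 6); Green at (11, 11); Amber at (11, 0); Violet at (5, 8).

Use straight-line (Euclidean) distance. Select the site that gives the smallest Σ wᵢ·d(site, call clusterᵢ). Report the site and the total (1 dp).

Red, total 439.3 km

Total weighted distance at each candidate:
  Red (0, 3): total = 439.3
  Blue (9, 6): total = 457.3
  Green (11, 11): total = 621.2
  Amber (11, 0): total = 580.9
  Violet (5, 8): total = 472.7
Minimum is at Red with total 439.3 km.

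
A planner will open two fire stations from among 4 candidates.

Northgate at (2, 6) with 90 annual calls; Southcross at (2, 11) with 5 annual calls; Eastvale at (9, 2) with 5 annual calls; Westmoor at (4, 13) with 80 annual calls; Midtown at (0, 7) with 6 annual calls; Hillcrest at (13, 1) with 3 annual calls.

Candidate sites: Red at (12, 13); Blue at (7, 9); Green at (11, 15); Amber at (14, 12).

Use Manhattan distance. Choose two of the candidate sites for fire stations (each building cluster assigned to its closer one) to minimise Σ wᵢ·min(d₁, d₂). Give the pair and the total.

{Blue, Amber}, total 1450

Evaluate every pair (each demand assigned to the nearer of the two):
  {Blue, Amber}: total = 1450
  {Red, Blue}: total = 1453
  {Blue, Green}: total = 1456
  {Red, Amber}: total = 2444
  {Red, Green}: total = 2447
  {Green, Amber}: total = 2630
Best pair: {Blue, Amber} with total 1450.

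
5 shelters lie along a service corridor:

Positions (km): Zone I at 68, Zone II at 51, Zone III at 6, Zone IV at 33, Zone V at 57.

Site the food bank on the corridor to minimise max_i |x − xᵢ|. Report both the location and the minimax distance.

The 1-center on a line is the midpoint of the two extreme points: leftmost at 6, rightmost at 68.
Optimal location = (6 + 68)/2 = 37; maximum distance = (68 − 6)/2 = 31.

location 37, max distance 31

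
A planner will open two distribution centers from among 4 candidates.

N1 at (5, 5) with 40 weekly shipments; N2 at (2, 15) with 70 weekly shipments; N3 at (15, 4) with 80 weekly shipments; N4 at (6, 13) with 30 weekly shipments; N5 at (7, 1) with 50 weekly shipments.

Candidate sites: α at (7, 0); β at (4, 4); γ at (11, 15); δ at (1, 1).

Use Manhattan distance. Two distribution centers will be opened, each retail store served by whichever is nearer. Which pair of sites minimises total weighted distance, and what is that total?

Evaluate every pair (each demand assigned to the nearer of the two):
  {β, γ}: total = 2100
  {α, γ}: total = 2130
  {α, β}: total = 2250
  {β, δ}: total = 2500
  {γ, δ}: total = 2660
  {α, δ}: total = 2760
Best pair: {β, γ} with total 2100.

{β, γ}, total 2100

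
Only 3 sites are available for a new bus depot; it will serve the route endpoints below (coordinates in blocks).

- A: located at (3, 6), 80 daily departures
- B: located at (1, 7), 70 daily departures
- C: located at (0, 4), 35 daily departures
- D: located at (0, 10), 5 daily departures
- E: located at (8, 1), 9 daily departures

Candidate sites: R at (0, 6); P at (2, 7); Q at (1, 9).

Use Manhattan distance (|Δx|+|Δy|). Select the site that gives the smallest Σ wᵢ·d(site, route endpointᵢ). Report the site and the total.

P, total 538 blocks

Total weighted distance at each candidate:
  R (0, 6): total = 587
  P (2, 7): total = 538
  Q (1, 9): total = 895
Minimum is at P with total 538 blocks.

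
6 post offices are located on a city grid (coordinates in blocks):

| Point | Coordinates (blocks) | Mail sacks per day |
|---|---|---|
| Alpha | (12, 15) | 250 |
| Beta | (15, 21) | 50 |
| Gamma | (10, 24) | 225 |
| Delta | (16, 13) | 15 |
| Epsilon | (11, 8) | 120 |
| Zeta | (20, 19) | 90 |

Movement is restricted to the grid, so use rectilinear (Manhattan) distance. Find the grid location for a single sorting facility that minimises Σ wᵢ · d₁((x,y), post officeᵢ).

Manhattan distance separates: Σwᵢ(|x−xᵢ|+|y−yᵢ|) = Σwᵢ|x−xᵢ| + Σwᵢ|y−yᵢ|, so x and y are optimised independently as 1-D weighted medians.
Total weight W = 750; half = 375.
x-coordinate, sorted with cumulative weight:
  x=10 (Gamma, w=225) cum 225
  x=11 (Epsilon, w=120) cum 345
  x=12 (Alpha, w=250) cum 595  ← median
  x=15 (Beta, w=50) cum 645
  x=16 (Delta, w=15) cum 660
  x=20 (Zeta, w=90) cum 750
⇒ x* = 12
y-coordinate, sorted with cumulative weight:
  y=8 (Epsilon, w=120) cum 120
  y=13 (Delta, w=15) cum 135
  y=15 (Alpha, w=250) cum 385  ← median
  y=19 (Zeta, w=90) cum 475
  y=21 (Beta, w=50) cum 525
  y=24 (Gamma, w=225) cum 750
⇒ y* = 15

(12, 15)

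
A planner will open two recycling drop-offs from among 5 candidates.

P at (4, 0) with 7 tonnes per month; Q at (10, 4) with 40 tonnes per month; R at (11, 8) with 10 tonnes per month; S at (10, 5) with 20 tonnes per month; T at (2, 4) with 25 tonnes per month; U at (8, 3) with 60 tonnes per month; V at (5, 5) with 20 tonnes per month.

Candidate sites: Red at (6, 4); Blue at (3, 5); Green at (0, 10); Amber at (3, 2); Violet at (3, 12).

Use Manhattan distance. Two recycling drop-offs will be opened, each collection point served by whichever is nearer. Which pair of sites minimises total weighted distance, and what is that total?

{Red, Blue}, total 662

Evaluate every pair (each demand assigned to the nearer of the two):
  {Red, Blue}: total = 662
  {Red, Amber}: total = 666
  {Red, Green}: total = 712
  {Red, Violet}: total = 712
  {Blue, Amber}: total = 1041
  {Blue, Green}: total = 1122
  {Blue, Violet}: total = 1122
  {Amber, Violet}: total = 1236
  {Green, Amber}: total = 1246
  {Green, Violet}: total = 2311
Best pair: {Red, Blue} with total 662.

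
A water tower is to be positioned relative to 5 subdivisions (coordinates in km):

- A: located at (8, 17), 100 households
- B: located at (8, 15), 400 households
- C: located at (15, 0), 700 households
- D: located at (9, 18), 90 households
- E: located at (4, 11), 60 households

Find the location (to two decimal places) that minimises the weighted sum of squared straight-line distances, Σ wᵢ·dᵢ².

The minimiser of Σwᵢ‖p−pᵢ‖² is the weighted centroid p* = (Σwᵢpᵢ)/(Σwᵢ).
Σwᵢ = 1350.
Σwᵢxᵢ = 100·8 + 400·8 + 700·15 + 90·9 + 60·4 = 15550.
Σwᵢyᵢ = 100·17 + 400·15 + 700·0 + 90·18 + 60·11 = 9980.
x* = 15550/1350 = 11.52, y* = 9980/1350 = 7.39.

(11.52, 7.39)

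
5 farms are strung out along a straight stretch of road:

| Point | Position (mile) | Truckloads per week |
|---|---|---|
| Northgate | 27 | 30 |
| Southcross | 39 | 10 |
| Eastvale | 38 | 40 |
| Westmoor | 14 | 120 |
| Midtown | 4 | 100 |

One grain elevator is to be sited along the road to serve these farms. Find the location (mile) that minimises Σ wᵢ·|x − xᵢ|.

x = 14

For a sum of weighted absolute distances on a line, the optimum is the weighted median (not the mean). Total weight W = 300; half-weight = 150.
Sort by position and accumulate weight:
  mile 4 (Midtown, w=100) → cum 100
  mile 14 (Westmoor, w=120) → cum 220  ≥ 150 → median here
  mile 27 (Northgate, w=30) → cum 250
  mile 38 (Eastvale, w=40) → cum 290
  mile 39 (Southcross, w=10) → cum 300
Optimal location: mile 14.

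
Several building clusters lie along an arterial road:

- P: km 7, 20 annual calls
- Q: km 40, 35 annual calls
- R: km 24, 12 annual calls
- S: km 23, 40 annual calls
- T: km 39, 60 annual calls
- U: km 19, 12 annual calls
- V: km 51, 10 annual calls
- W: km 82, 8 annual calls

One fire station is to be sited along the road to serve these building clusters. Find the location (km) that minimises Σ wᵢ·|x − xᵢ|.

x = 39

For a sum of weighted absolute distances on a line, the optimum is the weighted median (not the mean). Total weight W = 197; half-weight = 98.5.
Sort by position and accumulate weight:
  km 7 (P, w=20) → cum 20
  km 19 (U, w=12) → cum 32
  km 23 (S, w=40) → cum 72
  km 24 (R, w=12) → cum 84
  km 39 (T, w=60) → cum 144  ≥ 98.5 → median here
  km 40 (Q, w=35) → cum 179
  km 51 (V, w=10) → cum 189
  km 82 (W, w=8) → cum 197
Optimal location: km 39.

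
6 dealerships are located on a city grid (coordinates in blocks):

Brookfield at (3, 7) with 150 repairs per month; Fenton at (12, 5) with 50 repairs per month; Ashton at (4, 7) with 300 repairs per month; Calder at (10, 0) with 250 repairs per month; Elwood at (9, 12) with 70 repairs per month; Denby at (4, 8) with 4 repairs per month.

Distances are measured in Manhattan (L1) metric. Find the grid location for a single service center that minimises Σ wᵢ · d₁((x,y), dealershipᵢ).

Manhattan distance separates: Σwᵢ(|x−xᵢ|+|y−yᵢ|) = Σwᵢ|x−xᵢ| + Σwᵢ|y−yᵢ|, so x and y are optimised independently as 1-D weighted medians.
Total weight W = 824; half = 412.
x-coordinate, sorted with cumulative weight:
  x=3 (Brookfield, w=150) cum 150
  x=4 (Ashton, w=300) cum 450  ← median
  x=4 (Denby, w=4) cum 454
  x=9 (Elwood, w=70) cum 524
  x=10 (Calder, w=250) cum 774
  x=12 (Fenton, w=50) cum 824
⇒ x* = 4
y-coordinate, sorted with cumulative weight:
  y=0 (Calder, w=250) cum 250
  y=5 (Fenton, w=50) cum 300
  y=7 (Brookfield, w=150) cum 450  ← median
  y=7 (Ashton, w=300) cum 750
  y=8 (Denby, w=4) cum 754
  y=12 (Elwood, w=70) cum 824
⇒ y* = 7

(4, 7)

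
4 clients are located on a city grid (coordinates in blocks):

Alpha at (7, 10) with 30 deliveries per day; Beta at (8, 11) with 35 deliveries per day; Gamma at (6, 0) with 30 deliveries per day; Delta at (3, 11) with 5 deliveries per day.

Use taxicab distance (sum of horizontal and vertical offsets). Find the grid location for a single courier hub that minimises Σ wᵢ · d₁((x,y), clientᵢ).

(7, 10)

Manhattan distance separates: Σwᵢ(|x−xᵢ|+|y−yᵢ|) = Σwᵢ|x−xᵢ| + Σwᵢ|y−yᵢ|, so x and y are optimised independently as 1-D weighted medians.
Total weight W = 100; half = 50.
x-coordinate, sorted with cumulative weight:
  x=3 (Delta, w=5) cum 5
  x=6 (Gamma, w=30) cum 35
  x=7 (Alpha, w=30) cum 65  ← median
  x=8 (Beta, w=35) cum 100
⇒ x* = 7
y-coordinate, sorted with cumulative weight:
  y=0 (Gamma, w=30) cum 30
  y=10 (Alpha, w=30) cum 60  ← median
  y=11 (Beta, w=35) cum 95
  y=11 (Delta, w=5) cum 100
⇒ y* = 10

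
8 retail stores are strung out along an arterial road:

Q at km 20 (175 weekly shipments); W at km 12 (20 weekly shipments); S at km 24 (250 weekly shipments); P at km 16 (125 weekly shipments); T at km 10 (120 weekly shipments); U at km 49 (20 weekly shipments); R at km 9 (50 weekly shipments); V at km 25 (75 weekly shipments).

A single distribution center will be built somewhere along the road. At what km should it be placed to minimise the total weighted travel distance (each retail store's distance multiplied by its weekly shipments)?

For a sum of weighted absolute distances on a line, the optimum is the weighted median (not the mean). Total weight W = 835; half-weight = 417.5.
Sort by position and accumulate weight:
  km 9 (R, w=50) → cum 50
  km 10 (T, w=120) → cum 170
  km 12 (W, w=20) → cum 190
  km 16 (P, w=125) → cum 315
  km 20 (Q, w=175) → cum 490  ≥ 417.5 → median here
  km 24 (S, w=250) → cum 740
  km 25 (V, w=75) → cum 815
  km 49 (U, w=20) → cum 835
Optimal location: km 20.

x = 20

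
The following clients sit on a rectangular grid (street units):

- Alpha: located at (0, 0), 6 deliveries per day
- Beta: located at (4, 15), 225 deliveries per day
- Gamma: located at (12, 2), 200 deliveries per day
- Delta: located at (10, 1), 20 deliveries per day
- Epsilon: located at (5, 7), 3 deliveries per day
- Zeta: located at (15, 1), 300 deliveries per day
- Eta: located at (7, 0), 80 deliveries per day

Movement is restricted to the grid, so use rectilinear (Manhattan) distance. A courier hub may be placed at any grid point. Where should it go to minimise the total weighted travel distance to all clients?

Manhattan distance separates: Σwᵢ(|x−xᵢ|+|y−yᵢ|) = Σwᵢ|x−xᵢ| + Σwᵢ|y−yᵢ|, so x and y are optimised independently as 1-D weighted medians.
Total weight W = 834; half = 417.
x-coordinate, sorted with cumulative weight:
  x=0 (Alpha, w=6) cum 6
  x=4 (Beta, w=225) cum 231
  x=5 (Epsilon, w=3) cum 234
  x=7 (Eta, w=80) cum 314
  x=10 (Delta, w=20) cum 334
  x=12 (Gamma, w=200) cum 534  ← median
  x=15 (Zeta, w=300) cum 834
⇒ x* = 12
y-coordinate, sorted with cumulative weight:
  y=0 (Alpha, w=6) cum 6
  y=0 (Eta, w=80) cum 86
  y=1 (Delta, w=20) cum 106
  y=1 (Zeta, w=300) cum 406
  y=2 (Gamma, w=200) cum 606  ← median
  y=7 (Epsilon, w=3) cum 609
  y=15 (Beta, w=225) cum 834
⇒ y* = 2

(12, 2)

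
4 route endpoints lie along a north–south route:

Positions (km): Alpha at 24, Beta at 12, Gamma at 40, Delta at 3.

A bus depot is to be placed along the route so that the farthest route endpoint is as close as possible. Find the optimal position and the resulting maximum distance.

The 1-center on a line is the midpoint of the two extreme points: leftmost at 3, rightmost at 40.
Optimal location = (3 + 40)/2 = 21.5; maximum distance = (40 − 3)/2 = 18.5.

location 21.5, max distance 18.5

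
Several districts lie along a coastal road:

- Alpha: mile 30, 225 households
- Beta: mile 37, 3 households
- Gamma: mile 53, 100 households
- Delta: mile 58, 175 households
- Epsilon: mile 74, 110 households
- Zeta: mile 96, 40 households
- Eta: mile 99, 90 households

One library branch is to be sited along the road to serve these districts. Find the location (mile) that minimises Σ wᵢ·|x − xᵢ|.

x = 58

For a sum of weighted absolute distances on a line, the optimum is the weighted median (not the mean). Total weight W = 743; half-weight = 371.5.
Sort by position and accumulate weight:
  mile 30 (Alpha, w=225) → cum 225
  mile 37 (Beta, w=3) → cum 228
  mile 53 (Gamma, w=100) → cum 328
  mile 58 (Delta, w=175) → cum 503  ≥ 371.5 → median here
  mile 74 (Epsilon, w=110) → cum 613
  mile 96 (Zeta, w=40) → cum 653
  mile 99 (Eta, w=90) → cum 743
Optimal location: mile 58.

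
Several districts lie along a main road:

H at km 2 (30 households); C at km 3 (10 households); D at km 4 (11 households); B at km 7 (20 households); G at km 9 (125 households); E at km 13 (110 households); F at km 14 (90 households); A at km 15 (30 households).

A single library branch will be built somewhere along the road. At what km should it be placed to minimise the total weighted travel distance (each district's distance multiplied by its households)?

For a sum of weighted absolute distances on a line, the optimum is the weighted median (not the mean). Total weight W = 426; half-weight = 213.
Sort by position and accumulate weight:
  km 2 (H, w=30) → cum 30
  km 3 (C, w=10) → cum 40
  km 4 (D, w=11) → cum 51
  km 7 (B, w=20) → cum 71
  km 9 (G, w=125) → cum 196
  km 13 (E, w=110) → cum 306  ≥ 213 → median here
  km 14 (F, w=90) → cum 396
  km 15 (A, w=30) → cum 426
Optimal location: km 13.

x = 13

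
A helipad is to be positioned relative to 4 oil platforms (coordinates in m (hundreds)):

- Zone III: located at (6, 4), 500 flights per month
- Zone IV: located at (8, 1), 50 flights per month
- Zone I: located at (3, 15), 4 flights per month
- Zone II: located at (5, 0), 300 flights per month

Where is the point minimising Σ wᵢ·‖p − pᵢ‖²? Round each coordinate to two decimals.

The minimiser of Σwᵢ‖p−pᵢ‖² is the weighted centroid p* = (Σwᵢpᵢ)/(Σwᵢ).
Σwᵢ = 854.
Σwᵢxᵢ = 500·6 + 50·8 + 4·3 + 300·5 = 4912.
Σwᵢyᵢ = 500·4 + 50·1 + 4·15 + 300·0 = 2110.
x* = 4912/854 = 5.75, y* = 2110/854 = 2.47.

(5.75, 2.47)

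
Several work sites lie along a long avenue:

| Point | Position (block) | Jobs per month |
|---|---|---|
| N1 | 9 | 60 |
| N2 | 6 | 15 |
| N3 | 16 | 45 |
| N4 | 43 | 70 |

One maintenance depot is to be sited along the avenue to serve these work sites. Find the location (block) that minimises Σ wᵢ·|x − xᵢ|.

For a sum of weighted absolute distances on a line, the optimum is the weighted median (not the mean). Total weight W = 190; half-weight = 95.
Sort by position and accumulate weight:
  block 6 (N2, w=15) → cum 15
  block 9 (N1, w=60) → cum 75
  block 16 (N3, w=45) → cum 120  ≥ 95 → median here
  block 43 (N4, w=70) → cum 190
Optimal location: block 16.

x = 16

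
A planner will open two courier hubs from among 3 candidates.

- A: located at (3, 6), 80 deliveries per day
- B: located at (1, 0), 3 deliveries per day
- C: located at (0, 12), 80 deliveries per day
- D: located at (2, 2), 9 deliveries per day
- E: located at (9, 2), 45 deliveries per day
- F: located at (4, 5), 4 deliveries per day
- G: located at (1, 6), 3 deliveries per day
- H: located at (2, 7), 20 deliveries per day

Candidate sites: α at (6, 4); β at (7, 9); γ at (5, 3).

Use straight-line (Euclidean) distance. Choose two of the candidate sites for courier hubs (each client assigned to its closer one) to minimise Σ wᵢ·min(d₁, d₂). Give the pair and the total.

Evaluate every pair (each demand assigned to the nearer of the two):
  {α, β}: total = 1244.5
  {β, γ}: total = 1250.7
  {α, γ}: total = 1418.1
Best pair: {α, β} with total 1244.5.

{α, β}, total 1244.5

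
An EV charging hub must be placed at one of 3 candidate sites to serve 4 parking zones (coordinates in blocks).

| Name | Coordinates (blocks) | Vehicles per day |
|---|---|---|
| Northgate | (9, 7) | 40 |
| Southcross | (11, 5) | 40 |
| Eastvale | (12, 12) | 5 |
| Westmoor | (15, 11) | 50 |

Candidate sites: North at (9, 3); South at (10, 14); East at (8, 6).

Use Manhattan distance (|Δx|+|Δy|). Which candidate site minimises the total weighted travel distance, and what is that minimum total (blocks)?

Total weighted distance at each candidate:
  North (9, 3): total = 1080
  South (10, 14): total = 1140
  East (8, 6): total = 890
Minimum is at East with total 890 blocks.

East, total 890 blocks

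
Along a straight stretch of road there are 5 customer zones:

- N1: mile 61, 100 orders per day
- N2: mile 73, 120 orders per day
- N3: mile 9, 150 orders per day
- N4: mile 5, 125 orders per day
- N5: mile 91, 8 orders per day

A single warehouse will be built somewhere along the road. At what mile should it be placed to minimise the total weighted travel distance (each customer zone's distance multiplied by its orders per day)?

x = 9

For a sum of weighted absolute distances on a line, the optimum is the weighted median (not the mean). Total weight W = 503; half-weight = 251.5.
Sort by position and accumulate weight:
  mile 5 (N4, w=125) → cum 125
  mile 9 (N3, w=150) → cum 275  ≥ 251.5 → median here
  mile 61 (N1, w=100) → cum 375
  mile 73 (N2, w=120) → cum 495
  mile 91 (N5, w=8) → cum 503
Optimal location: mile 9.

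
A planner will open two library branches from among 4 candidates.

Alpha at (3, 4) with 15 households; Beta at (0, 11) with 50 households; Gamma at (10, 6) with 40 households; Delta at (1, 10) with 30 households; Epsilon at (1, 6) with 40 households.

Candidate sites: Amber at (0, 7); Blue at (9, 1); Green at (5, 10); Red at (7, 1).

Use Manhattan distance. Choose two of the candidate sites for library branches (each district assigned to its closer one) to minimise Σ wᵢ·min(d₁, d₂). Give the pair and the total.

Evaluate every pair (each demand assigned to the nearer of the two):
  {Amber, Blue}: total = 730
  {Amber, Red}: total = 810
  {Amber, Green}: total = 850
  {Blue, Green}: total = 1100
  {Green, Red}: total = 1165
  {Blue, Red}: total = 2085
Best pair: {Amber, Blue} with total 730.

{Amber, Blue}, total 730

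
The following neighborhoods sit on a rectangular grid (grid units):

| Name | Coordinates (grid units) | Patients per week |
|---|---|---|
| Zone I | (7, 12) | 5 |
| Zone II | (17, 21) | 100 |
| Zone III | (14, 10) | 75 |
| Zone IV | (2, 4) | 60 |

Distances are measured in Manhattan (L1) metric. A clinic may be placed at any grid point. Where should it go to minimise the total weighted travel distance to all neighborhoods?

Manhattan distance separates: Σwᵢ(|x−xᵢ|+|y−yᵢ|) = Σwᵢ|x−xᵢ| + Σwᵢ|y−yᵢ|, so x and y are optimised independently as 1-D weighted medians.
Total weight W = 240; half = 120.
x-coordinate, sorted with cumulative weight:
  x=2 (Zone IV, w=60) cum 60
  x=7 (Zone I, w=5) cum 65
  x=14 (Zone III, w=75) cum 140  ← median
  x=17 (Zone II, w=100) cum 240
⇒ x* = 14
y-coordinate, sorted with cumulative weight:
  y=4 (Zone IV, w=60) cum 60
  y=10 (Zone III, w=75) cum 135  ← median
  y=12 (Zone I, w=5) cum 140
  y=21 (Zone II, w=100) cum 240
⇒ y* = 10

(14, 10)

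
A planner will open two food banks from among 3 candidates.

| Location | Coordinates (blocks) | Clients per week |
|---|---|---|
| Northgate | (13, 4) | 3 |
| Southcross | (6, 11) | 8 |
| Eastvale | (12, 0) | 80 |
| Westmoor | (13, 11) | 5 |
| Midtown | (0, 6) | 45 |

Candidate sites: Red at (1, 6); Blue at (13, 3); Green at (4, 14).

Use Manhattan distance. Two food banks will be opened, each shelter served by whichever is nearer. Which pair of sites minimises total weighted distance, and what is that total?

Evaluate every pair (each demand assigned to the nearer of the two):
  {Red, Blue}: total = 488
  {Blue, Green}: total = 943
  {Red, Green}: total = 1547
Best pair: {Red, Blue} with total 488.

{Red, Blue}, total 488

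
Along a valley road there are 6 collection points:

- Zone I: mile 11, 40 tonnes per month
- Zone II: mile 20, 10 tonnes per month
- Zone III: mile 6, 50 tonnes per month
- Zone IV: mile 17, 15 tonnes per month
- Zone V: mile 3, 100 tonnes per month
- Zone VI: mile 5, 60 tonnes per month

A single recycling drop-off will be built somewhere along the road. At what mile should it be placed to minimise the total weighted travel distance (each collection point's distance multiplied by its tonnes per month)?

For a sum of weighted absolute distances on a line, the optimum is the weighted median (not the mean). Total weight W = 275; half-weight = 137.5.
Sort by position and accumulate weight:
  mile 3 (Zone V, w=100) → cum 100
  mile 5 (Zone VI, w=60) → cum 160  ≥ 137.5 → median here
  mile 6 (Zone III, w=50) → cum 210
  mile 11 (Zone I, w=40) → cum 250
  mile 17 (Zone IV, w=15) → cum 265
  mile 20 (Zone II, w=10) → cum 275
Optimal location: mile 5.

x = 5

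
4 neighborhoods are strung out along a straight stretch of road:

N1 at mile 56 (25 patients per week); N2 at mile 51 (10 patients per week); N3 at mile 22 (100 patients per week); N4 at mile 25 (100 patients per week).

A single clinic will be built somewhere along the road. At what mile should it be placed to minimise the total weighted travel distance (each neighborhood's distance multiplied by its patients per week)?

For a sum of weighted absolute distances on a line, the optimum is the weighted median (not the mean). Total weight W = 235; half-weight = 117.5.
Sort by position and accumulate weight:
  mile 22 (N3, w=100) → cum 100
  mile 25 (N4, w=100) → cum 200  ≥ 117.5 → median here
  mile 51 (N2, w=10) → cum 210
  mile 56 (N1, w=25) → cum 235
Optimal location: mile 25.

x = 25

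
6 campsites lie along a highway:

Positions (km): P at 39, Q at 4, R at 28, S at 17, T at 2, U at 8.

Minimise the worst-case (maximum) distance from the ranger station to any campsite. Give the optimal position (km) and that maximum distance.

location 20.5, max distance 18.5

The 1-center on a line is the midpoint of the two extreme points: leftmost at 2, rightmost at 39.
Optimal location = (2 + 39)/2 = 20.5; maximum distance = (39 − 2)/2 = 18.5.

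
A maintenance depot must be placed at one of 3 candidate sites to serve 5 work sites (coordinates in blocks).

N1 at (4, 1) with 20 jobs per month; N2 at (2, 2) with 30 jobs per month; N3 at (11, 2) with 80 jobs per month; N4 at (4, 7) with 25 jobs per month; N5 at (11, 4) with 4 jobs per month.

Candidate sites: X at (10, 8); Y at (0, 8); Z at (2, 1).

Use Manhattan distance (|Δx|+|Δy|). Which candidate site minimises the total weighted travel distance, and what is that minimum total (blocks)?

Z, total 1118 blocks

Total weighted distance at each candidate:
  X (10, 8): total = 1435
  Y (0, 8): total = 2005
  Z (2, 1): total = 1118
Minimum is at Z with total 1118 blocks.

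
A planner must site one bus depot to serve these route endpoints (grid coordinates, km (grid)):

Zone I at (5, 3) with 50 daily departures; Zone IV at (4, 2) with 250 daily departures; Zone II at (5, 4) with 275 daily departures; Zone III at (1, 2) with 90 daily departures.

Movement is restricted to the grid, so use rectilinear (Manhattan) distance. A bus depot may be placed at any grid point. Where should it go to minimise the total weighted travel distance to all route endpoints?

(4, 2)

Manhattan distance separates: Σwᵢ(|x−xᵢ|+|y−yᵢ|) = Σwᵢ|x−xᵢ| + Σwᵢ|y−yᵢ|, so x and y are optimised independently as 1-D weighted medians.
Total weight W = 665; half = 332.5.
x-coordinate, sorted with cumulative weight:
  x=1 (Zone III, w=90) cum 90
  x=4 (Zone IV, w=250) cum 340  ← median
  x=5 (Zone I, w=50) cum 390
  x=5 (Zone II, w=275) cum 665
⇒ x* = 4
y-coordinate, sorted with cumulative weight:
  y=2 (Zone IV, w=250) cum 250
  y=2 (Zone III, w=90) cum 340  ← median
  y=3 (Zone I, w=50) cum 390
  y=4 (Zone II, w=275) cum 665
⇒ y* = 2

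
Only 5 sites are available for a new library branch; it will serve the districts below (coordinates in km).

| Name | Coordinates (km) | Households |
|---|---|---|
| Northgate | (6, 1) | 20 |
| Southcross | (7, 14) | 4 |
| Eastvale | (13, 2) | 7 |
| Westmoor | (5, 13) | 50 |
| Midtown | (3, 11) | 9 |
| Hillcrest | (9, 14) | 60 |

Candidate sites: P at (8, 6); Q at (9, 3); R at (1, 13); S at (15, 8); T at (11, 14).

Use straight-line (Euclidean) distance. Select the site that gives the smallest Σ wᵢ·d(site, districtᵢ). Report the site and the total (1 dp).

Total weighted distance at each candidate:
  P (8, 6): total = 1112.9
  Q (9, 3): total = 1434.2
  R (1, 13): total = 1107.5
  S (15, 8): total = 1491.8
  T (11, 14): total = 880.8
Minimum is at T with total 880.8 km.

T, total 880.8 km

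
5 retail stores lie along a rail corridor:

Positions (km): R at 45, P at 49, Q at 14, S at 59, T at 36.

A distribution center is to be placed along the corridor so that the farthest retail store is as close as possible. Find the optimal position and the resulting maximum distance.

The 1-center on a line is the midpoint of the two extreme points: leftmost at 14, rightmost at 59.
Optimal location = (14 + 59)/2 = 36.5; maximum distance = (59 − 14)/2 = 22.5.

location 36.5, max distance 22.5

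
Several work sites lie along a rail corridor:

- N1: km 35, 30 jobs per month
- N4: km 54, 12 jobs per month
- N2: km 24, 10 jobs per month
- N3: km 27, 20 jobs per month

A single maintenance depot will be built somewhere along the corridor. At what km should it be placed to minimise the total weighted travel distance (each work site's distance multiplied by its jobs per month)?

x = 35

For a sum of weighted absolute distances on a line, the optimum is the weighted median (not the mean). Total weight W = 72; half-weight = 36.
Sort by position and accumulate weight:
  km 24 (N2, w=10) → cum 10
  km 27 (N3, w=20) → cum 30
  km 35 (N1, w=30) → cum 60  ≥ 36 → median here
  km 54 (N4, w=12) → cum 72
Optimal location: km 35.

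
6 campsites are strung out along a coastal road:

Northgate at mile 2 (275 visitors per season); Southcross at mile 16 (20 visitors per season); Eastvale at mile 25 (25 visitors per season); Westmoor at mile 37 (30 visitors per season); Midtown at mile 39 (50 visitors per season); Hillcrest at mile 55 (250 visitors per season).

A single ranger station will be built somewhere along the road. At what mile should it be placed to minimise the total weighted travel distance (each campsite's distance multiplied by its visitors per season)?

For a sum of weighted absolute distances on a line, the optimum is the weighted median (not the mean). Total weight W = 650; half-weight = 325.
Sort by position and accumulate weight:
  mile 2 (Northgate, w=275) → cum 275
  mile 16 (Southcross, w=20) → cum 295
  mile 25 (Eastvale, w=25) → cum 320
  mile 37 (Westmoor, w=30) → cum 350  ≥ 325 → median here
  mile 39 (Midtown, w=50) → cum 400
  mile 55 (Hillcrest, w=250) → cum 650
Optimal location: mile 37.

x = 37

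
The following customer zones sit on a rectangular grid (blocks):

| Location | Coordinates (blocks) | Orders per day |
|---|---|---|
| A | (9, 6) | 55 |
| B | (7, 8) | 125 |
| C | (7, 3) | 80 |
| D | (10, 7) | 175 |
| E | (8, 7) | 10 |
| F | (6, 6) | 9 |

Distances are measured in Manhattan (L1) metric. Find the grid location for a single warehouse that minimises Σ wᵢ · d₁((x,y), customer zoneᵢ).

Manhattan distance separates: Σwᵢ(|x−xᵢ|+|y−yᵢ|) = Σwᵢ|x−xᵢ| + Σwᵢ|y−yᵢ|, so x and y are optimised independently as 1-D weighted medians.
Total weight W = 454; half = 227.
x-coordinate, sorted with cumulative weight:
  x=6 (F, w=9) cum 9
  x=7 (B, w=125) cum 134
  x=7 (C, w=80) cum 214
  x=8 (E, w=10) cum 224
  x=9 (A, w=55) cum 279  ← median
  x=10 (D, w=175) cum 454
⇒ x* = 9
y-coordinate, sorted with cumulative weight:
  y=3 (C, w=80) cum 80
  y=6 (A, w=55) cum 135
  y=6 (F, w=9) cum 144
  y=7 (D, w=175) cum 319  ← median
  y=7 (E, w=10) cum 329
  y=8 (B, w=125) cum 454
⇒ y* = 7

(9, 7)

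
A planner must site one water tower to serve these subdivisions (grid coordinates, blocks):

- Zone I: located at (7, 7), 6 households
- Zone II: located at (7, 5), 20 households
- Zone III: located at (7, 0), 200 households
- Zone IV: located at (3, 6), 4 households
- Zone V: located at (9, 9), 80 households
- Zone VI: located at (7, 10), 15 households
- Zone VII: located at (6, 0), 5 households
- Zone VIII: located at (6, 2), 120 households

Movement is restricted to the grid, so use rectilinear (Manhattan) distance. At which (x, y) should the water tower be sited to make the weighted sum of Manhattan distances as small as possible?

(7, 2)

Manhattan distance separates: Σwᵢ(|x−xᵢ|+|y−yᵢ|) = Σwᵢ|x−xᵢ| + Σwᵢ|y−yᵢ|, so x and y are optimised independently as 1-D weighted medians.
Total weight W = 450; half = 225.
x-coordinate, sorted with cumulative weight:
  x=3 (Zone IV, w=4) cum 4
  x=6 (Zone VII, w=5) cum 9
  x=6 (Zone VIII, w=120) cum 129
  x=7 (Zone I, w=6) cum 135
  x=7 (Zone II, w=20) cum 155
  x=7 (Zone III, w=200) cum 355  ← median
  x=7 (Zone VI, w=15) cum 370
  x=9 (Zone V, w=80) cum 450
⇒ x* = 7
y-coordinate, sorted with cumulative weight:
  y=0 (Zone III, w=200) cum 200
  y=0 (Zone VII, w=5) cum 205
  y=2 (Zone VIII, w=120) cum 325  ← median
  y=5 (Zone II, w=20) cum 345
  y=6 (Zone IV, w=4) cum 349
  y=7 (Zone I, w=6) cum 355
  y=9 (Zone V, w=80) cum 435
  y=10 (Zone VI, w=15) cum 450
⇒ y* = 2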